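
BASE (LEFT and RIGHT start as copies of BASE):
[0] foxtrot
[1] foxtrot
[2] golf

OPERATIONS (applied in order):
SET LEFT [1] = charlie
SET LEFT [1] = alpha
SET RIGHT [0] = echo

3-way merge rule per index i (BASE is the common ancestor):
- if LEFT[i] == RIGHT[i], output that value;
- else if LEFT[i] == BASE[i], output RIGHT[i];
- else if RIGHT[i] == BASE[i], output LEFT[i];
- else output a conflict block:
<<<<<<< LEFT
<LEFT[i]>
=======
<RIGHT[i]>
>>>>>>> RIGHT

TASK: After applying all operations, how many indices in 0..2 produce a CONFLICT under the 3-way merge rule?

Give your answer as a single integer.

Final LEFT:  [foxtrot, alpha, golf]
Final RIGHT: [echo, foxtrot, golf]
i=0: L=foxtrot=BASE, R=echo -> take RIGHT -> echo
i=1: L=alpha, R=foxtrot=BASE -> take LEFT -> alpha
i=2: L=golf R=golf -> agree -> golf
Conflict count: 0

Answer: 0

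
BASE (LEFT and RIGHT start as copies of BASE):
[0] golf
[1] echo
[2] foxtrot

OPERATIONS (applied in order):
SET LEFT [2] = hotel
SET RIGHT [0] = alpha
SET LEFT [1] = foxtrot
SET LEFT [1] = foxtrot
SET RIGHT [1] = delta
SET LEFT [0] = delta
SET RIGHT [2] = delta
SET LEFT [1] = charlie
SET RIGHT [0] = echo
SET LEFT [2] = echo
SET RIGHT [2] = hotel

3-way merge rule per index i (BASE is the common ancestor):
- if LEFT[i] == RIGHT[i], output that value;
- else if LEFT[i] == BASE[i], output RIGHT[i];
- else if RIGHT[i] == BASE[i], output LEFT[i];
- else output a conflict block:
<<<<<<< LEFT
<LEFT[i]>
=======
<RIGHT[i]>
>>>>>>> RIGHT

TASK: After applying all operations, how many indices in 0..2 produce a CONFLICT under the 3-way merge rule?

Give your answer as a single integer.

Answer: 3

Derivation:
Final LEFT:  [delta, charlie, echo]
Final RIGHT: [echo, delta, hotel]
i=0: BASE=golf L=delta R=echo all differ -> CONFLICT
i=1: BASE=echo L=charlie R=delta all differ -> CONFLICT
i=2: BASE=foxtrot L=echo R=hotel all differ -> CONFLICT
Conflict count: 3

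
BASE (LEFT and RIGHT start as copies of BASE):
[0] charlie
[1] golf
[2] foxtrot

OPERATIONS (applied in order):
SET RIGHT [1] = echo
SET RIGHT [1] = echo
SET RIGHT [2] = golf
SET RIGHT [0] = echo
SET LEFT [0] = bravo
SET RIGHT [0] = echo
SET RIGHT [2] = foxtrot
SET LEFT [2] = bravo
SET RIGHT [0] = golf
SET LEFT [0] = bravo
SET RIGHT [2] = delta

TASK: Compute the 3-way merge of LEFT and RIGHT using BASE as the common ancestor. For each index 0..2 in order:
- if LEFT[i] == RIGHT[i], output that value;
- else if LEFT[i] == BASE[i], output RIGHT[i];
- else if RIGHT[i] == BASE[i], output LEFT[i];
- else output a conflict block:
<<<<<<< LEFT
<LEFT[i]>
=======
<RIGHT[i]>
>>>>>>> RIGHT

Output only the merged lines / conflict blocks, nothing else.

Answer: <<<<<<< LEFT
bravo
=======
golf
>>>>>>> RIGHT
echo
<<<<<<< LEFT
bravo
=======
delta
>>>>>>> RIGHT

Derivation:
Final LEFT:  [bravo, golf, bravo]
Final RIGHT: [golf, echo, delta]
i=0: BASE=charlie L=bravo R=golf all differ -> CONFLICT
i=1: L=golf=BASE, R=echo -> take RIGHT -> echo
i=2: BASE=foxtrot L=bravo R=delta all differ -> CONFLICT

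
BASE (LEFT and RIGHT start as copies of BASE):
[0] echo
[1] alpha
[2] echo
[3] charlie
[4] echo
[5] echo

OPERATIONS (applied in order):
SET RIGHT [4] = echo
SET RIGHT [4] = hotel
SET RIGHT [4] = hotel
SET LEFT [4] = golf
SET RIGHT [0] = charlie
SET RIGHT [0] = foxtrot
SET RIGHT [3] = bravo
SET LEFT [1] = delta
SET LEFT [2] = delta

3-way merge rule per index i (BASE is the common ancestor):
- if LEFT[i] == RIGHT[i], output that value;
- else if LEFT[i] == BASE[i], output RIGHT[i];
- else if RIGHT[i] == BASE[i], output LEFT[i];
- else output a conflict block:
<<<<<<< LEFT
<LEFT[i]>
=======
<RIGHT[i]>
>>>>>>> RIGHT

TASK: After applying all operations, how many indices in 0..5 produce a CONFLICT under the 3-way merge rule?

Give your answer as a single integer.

Answer: 1

Derivation:
Final LEFT:  [echo, delta, delta, charlie, golf, echo]
Final RIGHT: [foxtrot, alpha, echo, bravo, hotel, echo]
i=0: L=echo=BASE, R=foxtrot -> take RIGHT -> foxtrot
i=1: L=delta, R=alpha=BASE -> take LEFT -> delta
i=2: L=delta, R=echo=BASE -> take LEFT -> delta
i=3: L=charlie=BASE, R=bravo -> take RIGHT -> bravo
i=4: BASE=echo L=golf R=hotel all differ -> CONFLICT
i=5: L=echo R=echo -> agree -> echo
Conflict count: 1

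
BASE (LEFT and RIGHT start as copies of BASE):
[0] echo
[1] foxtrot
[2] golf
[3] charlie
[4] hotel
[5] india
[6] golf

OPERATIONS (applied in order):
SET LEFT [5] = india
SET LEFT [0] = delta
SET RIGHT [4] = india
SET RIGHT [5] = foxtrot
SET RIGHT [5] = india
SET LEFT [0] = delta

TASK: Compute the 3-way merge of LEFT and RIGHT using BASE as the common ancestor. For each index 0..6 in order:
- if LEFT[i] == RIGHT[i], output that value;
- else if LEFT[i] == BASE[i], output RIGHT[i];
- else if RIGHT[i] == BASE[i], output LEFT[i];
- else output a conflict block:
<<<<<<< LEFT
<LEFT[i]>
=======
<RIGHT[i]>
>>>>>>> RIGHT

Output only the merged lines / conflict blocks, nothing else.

Answer: delta
foxtrot
golf
charlie
india
india
golf

Derivation:
Final LEFT:  [delta, foxtrot, golf, charlie, hotel, india, golf]
Final RIGHT: [echo, foxtrot, golf, charlie, india, india, golf]
i=0: L=delta, R=echo=BASE -> take LEFT -> delta
i=1: L=foxtrot R=foxtrot -> agree -> foxtrot
i=2: L=golf R=golf -> agree -> golf
i=3: L=charlie R=charlie -> agree -> charlie
i=4: L=hotel=BASE, R=india -> take RIGHT -> india
i=5: L=india R=india -> agree -> india
i=6: L=golf R=golf -> agree -> golf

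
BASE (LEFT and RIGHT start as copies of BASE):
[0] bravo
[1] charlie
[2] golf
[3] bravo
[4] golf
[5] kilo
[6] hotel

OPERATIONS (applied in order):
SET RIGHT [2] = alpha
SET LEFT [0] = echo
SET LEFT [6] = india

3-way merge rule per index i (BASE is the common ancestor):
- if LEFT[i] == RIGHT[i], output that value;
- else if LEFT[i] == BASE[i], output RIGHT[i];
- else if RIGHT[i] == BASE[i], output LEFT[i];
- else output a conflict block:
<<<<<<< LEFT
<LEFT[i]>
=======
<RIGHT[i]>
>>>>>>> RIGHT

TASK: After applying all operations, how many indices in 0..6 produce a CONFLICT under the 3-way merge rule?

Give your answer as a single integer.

Final LEFT:  [echo, charlie, golf, bravo, golf, kilo, india]
Final RIGHT: [bravo, charlie, alpha, bravo, golf, kilo, hotel]
i=0: L=echo, R=bravo=BASE -> take LEFT -> echo
i=1: L=charlie R=charlie -> agree -> charlie
i=2: L=golf=BASE, R=alpha -> take RIGHT -> alpha
i=3: L=bravo R=bravo -> agree -> bravo
i=4: L=golf R=golf -> agree -> golf
i=5: L=kilo R=kilo -> agree -> kilo
i=6: L=india, R=hotel=BASE -> take LEFT -> india
Conflict count: 0

Answer: 0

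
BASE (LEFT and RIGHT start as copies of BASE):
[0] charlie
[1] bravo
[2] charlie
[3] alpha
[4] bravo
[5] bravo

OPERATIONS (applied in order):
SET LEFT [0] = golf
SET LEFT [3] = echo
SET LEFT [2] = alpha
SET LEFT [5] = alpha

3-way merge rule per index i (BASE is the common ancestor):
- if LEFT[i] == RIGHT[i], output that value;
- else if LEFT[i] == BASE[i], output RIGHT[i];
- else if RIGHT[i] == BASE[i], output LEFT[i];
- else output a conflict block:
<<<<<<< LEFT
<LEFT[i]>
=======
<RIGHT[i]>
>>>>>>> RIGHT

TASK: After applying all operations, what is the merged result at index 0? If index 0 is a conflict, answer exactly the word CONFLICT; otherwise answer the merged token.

Answer: golf

Derivation:
Final LEFT:  [golf, bravo, alpha, echo, bravo, alpha]
Final RIGHT: [charlie, bravo, charlie, alpha, bravo, bravo]
i=0: L=golf, R=charlie=BASE -> take LEFT -> golf
i=1: L=bravo R=bravo -> agree -> bravo
i=2: L=alpha, R=charlie=BASE -> take LEFT -> alpha
i=3: L=echo, R=alpha=BASE -> take LEFT -> echo
i=4: L=bravo R=bravo -> agree -> bravo
i=5: L=alpha, R=bravo=BASE -> take LEFT -> alpha
Index 0 -> golf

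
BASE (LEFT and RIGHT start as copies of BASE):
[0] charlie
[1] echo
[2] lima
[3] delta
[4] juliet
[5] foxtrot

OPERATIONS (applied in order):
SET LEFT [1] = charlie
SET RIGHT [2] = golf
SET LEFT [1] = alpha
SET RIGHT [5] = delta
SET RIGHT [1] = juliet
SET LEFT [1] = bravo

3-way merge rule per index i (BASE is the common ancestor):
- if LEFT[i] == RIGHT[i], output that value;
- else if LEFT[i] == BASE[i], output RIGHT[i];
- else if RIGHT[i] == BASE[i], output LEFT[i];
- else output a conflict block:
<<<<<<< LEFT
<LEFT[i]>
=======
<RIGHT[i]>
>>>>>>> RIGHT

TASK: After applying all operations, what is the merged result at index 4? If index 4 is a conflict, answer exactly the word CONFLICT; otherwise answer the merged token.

Final LEFT:  [charlie, bravo, lima, delta, juliet, foxtrot]
Final RIGHT: [charlie, juliet, golf, delta, juliet, delta]
i=0: L=charlie R=charlie -> agree -> charlie
i=1: BASE=echo L=bravo R=juliet all differ -> CONFLICT
i=2: L=lima=BASE, R=golf -> take RIGHT -> golf
i=3: L=delta R=delta -> agree -> delta
i=4: L=juliet R=juliet -> agree -> juliet
i=5: L=foxtrot=BASE, R=delta -> take RIGHT -> delta
Index 4 -> juliet

Answer: juliet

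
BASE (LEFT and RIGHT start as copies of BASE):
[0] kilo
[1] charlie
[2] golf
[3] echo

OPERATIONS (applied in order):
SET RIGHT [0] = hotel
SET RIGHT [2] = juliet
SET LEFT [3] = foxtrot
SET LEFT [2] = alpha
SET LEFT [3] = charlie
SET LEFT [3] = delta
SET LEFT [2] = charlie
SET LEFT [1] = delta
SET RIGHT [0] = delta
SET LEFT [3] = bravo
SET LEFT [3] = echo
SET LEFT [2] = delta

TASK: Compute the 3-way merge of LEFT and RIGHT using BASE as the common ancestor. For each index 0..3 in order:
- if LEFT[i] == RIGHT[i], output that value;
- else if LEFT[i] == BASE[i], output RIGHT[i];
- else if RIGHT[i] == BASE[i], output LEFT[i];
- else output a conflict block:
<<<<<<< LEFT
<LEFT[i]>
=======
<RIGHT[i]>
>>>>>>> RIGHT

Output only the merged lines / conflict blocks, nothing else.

Final LEFT:  [kilo, delta, delta, echo]
Final RIGHT: [delta, charlie, juliet, echo]
i=0: L=kilo=BASE, R=delta -> take RIGHT -> delta
i=1: L=delta, R=charlie=BASE -> take LEFT -> delta
i=2: BASE=golf L=delta R=juliet all differ -> CONFLICT
i=3: L=echo R=echo -> agree -> echo

Answer: delta
delta
<<<<<<< LEFT
delta
=======
juliet
>>>>>>> RIGHT
echo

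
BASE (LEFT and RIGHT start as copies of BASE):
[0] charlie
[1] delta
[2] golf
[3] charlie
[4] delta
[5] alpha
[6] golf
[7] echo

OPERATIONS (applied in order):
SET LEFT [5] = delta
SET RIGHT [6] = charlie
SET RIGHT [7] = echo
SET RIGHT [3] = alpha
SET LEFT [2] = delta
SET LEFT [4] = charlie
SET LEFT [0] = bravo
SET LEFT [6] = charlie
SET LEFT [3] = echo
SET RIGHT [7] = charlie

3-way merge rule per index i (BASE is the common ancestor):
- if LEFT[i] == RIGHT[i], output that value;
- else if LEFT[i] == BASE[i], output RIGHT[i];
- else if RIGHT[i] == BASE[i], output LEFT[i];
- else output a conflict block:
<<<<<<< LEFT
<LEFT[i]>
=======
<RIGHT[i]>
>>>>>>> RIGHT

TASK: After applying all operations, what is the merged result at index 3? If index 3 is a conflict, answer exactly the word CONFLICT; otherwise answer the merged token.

Answer: CONFLICT

Derivation:
Final LEFT:  [bravo, delta, delta, echo, charlie, delta, charlie, echo]
Final RIGHT: [charlie, delta, golf, alpha, delta, alpha, charlie, charlie]
i=0: L=bravo, R=charlie=BASE -> take LEFT -> bravo
i=1: L=delta R=delta -> agree -> delta
i=2: L=delta, R=golf=BASE -> take LEFT -> delta
i=3: BASE=charlie L=echo R=alpha all differ -> CONFLICT
i=4: L=charlie, R=delta=BASE -> take LEFT -> charlie
i=5: L=delta, R=alpha=BASE -> take LEFT -> delta
i=6: L=charlie R=charlie -> agree -> charlie
i=7: L=echo=BASE, R=charlie -> take RIGHT -> charlie
Index 3 -> CONFLICT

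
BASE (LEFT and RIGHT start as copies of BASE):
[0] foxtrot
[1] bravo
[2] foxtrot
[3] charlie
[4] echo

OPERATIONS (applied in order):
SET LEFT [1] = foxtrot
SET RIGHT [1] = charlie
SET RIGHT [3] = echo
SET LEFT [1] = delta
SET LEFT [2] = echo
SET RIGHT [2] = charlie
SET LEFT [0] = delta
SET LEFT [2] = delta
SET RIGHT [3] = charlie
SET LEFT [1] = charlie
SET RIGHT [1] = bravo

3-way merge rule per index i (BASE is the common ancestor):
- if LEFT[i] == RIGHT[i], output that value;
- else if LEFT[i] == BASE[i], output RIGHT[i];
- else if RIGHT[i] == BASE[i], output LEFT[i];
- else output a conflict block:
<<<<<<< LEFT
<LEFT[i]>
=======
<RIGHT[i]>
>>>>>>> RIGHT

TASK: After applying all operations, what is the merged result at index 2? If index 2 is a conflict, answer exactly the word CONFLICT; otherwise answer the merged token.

Final LEFT:  [delta, charlie, delta, charlie, echo]
Final RIGHT: [foxtrot, bravo, charlie, charlie, echo]
i=0: L=delta, R=foxtrot=BASE -> take LEFT -> delta
i=1: L=charlie, R=bravo=BASE -> take LEFT -> charlie
i=2: BASE=foxtrot L=delta R=charlie all differ -> CONFLICT
i=3: L=charlie R=charlie -> agree -> charlie
i=4: L=echo R=echo -> agree -> echo
Index 2 -> CONFLICT

Answer: CONFLICT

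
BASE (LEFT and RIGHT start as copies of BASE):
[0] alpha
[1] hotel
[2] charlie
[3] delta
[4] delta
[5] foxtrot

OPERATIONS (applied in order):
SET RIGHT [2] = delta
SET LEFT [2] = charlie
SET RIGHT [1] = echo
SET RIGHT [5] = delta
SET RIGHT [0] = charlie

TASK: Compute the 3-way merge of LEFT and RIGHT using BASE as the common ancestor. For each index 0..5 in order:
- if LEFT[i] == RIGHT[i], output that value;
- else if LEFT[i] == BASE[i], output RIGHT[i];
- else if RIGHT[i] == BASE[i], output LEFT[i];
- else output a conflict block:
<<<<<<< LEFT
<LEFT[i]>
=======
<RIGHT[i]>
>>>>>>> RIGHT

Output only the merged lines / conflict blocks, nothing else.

Answer: charlie
echo
delta
delta
delta
delta

Derivation:
Final LEFT:  [alpha, hotel, charlie, delta, delta, foxtrot]
Final RIGHT: [charlie, echo, delta, delta, delta, delta]
i=0: L=alpha=BASE, R=charlie -> take RIGHT -> charlie
i=1: L=hotel=BASE, R=echo -> take RIGHT -> echo
i=2: L=charlie=BASE, R=delta -> take RIGHT -> delta
i=3: L=delta R=delta -> agree -> delta
i=4: L=delta R=delta -> agree -> delta
i=5: L=foxtrot=BASE, R=delta -> take RIGHT -> delta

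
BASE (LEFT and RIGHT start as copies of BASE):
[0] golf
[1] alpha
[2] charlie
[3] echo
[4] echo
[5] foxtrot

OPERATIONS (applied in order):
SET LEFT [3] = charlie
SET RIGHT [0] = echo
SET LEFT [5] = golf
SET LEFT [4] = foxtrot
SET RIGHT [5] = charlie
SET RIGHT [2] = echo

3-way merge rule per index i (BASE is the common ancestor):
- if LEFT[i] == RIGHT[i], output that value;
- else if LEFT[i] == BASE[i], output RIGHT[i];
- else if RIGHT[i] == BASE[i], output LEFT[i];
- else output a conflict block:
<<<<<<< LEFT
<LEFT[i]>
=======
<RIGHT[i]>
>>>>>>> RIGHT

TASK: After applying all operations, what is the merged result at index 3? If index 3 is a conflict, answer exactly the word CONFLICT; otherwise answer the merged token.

Answer: charlie

Derivation:
Final LEFT:  [golf, alpha, charlie, charlie, foxtrot, golf]
Final RIGHT: [echo, alpha, echo, echo, echo, charlie]
i=0: L=golf=BASE, R=echo -> take RIGHT -> echo
i=1: L=alpha R=alpha -> agree -> alpha
i=2: L=charlie=BASE, R=echo -> take RIGHT -> echo
i=3: L=charlie, R=echo=BASE -> take LEFT -> charlie
i=4: L=foxtrot, R=echo=BASE -> take LEFT -> foxtrot
i=5: BASE=foxtrot L=golf R=charlie all differ -> CONFLICT
Index 3 -> charlie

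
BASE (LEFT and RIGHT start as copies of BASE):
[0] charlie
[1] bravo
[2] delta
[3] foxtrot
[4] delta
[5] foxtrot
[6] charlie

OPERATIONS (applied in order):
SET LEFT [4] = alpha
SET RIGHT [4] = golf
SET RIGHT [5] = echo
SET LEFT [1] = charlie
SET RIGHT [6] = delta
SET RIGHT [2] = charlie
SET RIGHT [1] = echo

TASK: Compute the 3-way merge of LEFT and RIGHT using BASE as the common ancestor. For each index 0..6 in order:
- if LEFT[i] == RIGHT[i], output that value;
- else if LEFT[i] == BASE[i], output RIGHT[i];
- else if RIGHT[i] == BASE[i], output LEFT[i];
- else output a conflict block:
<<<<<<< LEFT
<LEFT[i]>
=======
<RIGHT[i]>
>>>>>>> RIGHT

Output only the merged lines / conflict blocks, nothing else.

Final LEFT:  [charlie, charlie, delta, foxtrot, alpha, foxtrot, charlie]
Final RIGHT: [charlie, echo, charlie, foxtrot, golf, echo, delta]
i=0: L=charlie R=charlie -> agree -> charlie
i=1: BASE=bravo L=charlie R=echo all differ -> CONFLICT
i=2: L=delta=BASE, R=charlie -> take RIGHT -> charlie
i=3: L=foxtrot R=foxtrot -> agree -> foxtrot
i=4: BASE=delta L=alpha R=golf all differ -> CONFLICT
i=5: L=foxtrot=BASE, R=echo -> take RIGHT -> echo
i=6: L=charlie=BASE, R=delta -> take RIGHT -> delta

Answer: charlie
<<<<<<< LEFT
charlie
=======
echo
>>>>>>> RIGHT
charlie
foxtrot
<<<<<<< LEFT
alpha
=======
golf
>>>>>>> RIGHT
echo
delta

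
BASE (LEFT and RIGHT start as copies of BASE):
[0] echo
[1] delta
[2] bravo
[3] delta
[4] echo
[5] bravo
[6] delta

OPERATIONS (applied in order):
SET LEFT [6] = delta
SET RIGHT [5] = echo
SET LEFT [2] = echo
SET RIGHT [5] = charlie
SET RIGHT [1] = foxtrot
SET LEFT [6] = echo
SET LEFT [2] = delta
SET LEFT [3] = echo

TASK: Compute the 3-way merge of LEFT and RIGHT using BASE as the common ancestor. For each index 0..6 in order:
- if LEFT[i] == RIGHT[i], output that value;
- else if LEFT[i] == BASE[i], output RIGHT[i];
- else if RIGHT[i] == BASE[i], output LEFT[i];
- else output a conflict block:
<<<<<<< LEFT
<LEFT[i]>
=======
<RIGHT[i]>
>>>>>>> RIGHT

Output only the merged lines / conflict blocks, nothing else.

Final LEFT:  [echo, delta, delta, echo, echo, bravo, echo]
Final RIGHT: [echo, foxtrot, bravo, delta, echo, charlie, delta]
i=0: L=echo R=echo -> agree -> echo
i=1: L=delta=BASE, R=foxtrot -> take RIGHT -> foxtrot
i=2: L=delta, R=bravo=BASE -> take LEFT -> delta
i=3: L=echo, R=delta=BASE -> take LEFT -> echo
i=4: L=echo R=echo -> agree -> echo
i=5: L=bravo=BASE, R=charlie -> take RIGHT -> charlie
i=6: L=echo, R=delta=BASE -> take LEFT -> echo

Answer: echo
foxtrot
delta
echo
echo
charlie
echo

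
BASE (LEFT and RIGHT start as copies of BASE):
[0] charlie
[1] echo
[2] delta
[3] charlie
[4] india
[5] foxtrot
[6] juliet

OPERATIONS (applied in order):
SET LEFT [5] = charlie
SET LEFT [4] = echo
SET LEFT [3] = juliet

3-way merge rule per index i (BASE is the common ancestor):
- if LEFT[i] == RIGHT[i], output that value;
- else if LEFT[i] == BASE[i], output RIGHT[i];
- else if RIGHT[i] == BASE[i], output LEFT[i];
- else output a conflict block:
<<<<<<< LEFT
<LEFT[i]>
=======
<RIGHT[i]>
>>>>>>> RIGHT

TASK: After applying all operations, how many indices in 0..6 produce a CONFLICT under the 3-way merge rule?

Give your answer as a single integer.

Answer: 0

Derivation:
Final LEFT:  [charlie, echo, delta, juliet, echo, charlie, juliet]
Final RIGHT: [charlie, echo, delta, charlie, india, foxtrot, juliet]
i=0: L=charlie R=charlie -> agree -> charlie
i=1: L=echo R=echo -> agree -> echo
i=2: L=delta R=delta -> agree -> delta
i=3: L=juliet, R=charlie=BASE -> take LEFT -> juliet
i=4: L=echo, R=india=BASE -> take LEFT -> echo
i=5: L=charlie, R=foxtrot=BASE -> take LEFT -> charlie
i=6: L=juliet R=juliet -> agree -> juliet
Conflict count: 0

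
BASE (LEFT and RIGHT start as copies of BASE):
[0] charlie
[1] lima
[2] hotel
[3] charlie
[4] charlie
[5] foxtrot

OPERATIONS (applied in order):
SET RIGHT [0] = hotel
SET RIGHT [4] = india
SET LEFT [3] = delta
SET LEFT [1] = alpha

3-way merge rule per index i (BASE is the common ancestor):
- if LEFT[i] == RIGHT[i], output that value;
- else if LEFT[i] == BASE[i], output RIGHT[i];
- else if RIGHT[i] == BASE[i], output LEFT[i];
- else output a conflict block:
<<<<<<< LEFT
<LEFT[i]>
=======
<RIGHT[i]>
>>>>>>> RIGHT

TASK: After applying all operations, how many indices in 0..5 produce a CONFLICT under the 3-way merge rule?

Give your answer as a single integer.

Final LEFT:  [charlie, alpha, hotel, delta, charlie, foxtrot]
Final RIGHT: [hotel, lima, hotel, charlie, india, foxtrot]
i=0: L=charlie=BASE, R=hotel -> take RIGHT -> hotel
i=1: L=alpha, R=lima=BASE -> take LEFT -> alpha
i=2: L=hotel R=hotel -> agree -> hotel
i=3: L=delta, R=charlie=BASE -> take LEFT -> delta
i=4: L=charlie=BASE, R=india -> take RIGHT -> india
i=5: L=foxtrot R=foxtrot -> agree -> foxtrot
Conflict count: 0

Answer: 0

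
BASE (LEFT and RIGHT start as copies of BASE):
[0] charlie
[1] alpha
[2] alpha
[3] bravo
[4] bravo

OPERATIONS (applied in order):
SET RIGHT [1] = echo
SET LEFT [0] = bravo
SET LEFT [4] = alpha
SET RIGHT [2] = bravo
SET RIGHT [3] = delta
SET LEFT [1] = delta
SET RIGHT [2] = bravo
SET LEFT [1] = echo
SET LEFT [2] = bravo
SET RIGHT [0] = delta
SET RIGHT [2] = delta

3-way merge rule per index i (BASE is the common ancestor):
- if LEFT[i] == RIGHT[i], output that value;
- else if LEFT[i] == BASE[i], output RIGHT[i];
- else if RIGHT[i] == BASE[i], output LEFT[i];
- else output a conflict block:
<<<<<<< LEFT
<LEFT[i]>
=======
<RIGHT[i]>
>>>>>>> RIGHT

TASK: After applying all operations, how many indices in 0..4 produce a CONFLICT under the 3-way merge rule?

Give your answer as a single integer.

Final LEFT:  [bravo, echo, bravo, bravo, alpha]
Final RIGHT: [delta, echo, delta, delta, bravo]
i=0: BASE=charlie L=bravo R=delta all differ -> CONFLICT
i=1: L=echo R=echo -> agree -> echo
i=2: BASE=alpha L=bravo R=delta all differ -> CONFLICT
i=3: L=bravo=BASE, R=delta -> take RIGHT -> delta
i=4: L=alpha, R=bravo=BASE -> take LEFT -> alpha
Conflict count: 2

Answer: 2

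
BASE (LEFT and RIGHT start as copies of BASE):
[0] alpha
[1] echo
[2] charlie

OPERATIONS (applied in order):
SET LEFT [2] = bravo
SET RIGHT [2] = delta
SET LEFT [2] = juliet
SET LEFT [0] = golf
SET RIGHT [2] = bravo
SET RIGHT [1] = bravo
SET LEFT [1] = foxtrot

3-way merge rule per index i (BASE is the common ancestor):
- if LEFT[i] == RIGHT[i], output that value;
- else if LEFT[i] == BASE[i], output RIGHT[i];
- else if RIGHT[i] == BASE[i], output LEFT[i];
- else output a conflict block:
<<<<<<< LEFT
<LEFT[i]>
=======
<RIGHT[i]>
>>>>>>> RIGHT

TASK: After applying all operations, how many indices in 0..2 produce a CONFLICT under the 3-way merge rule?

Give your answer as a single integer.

Answer: 2

Derivation:
Final LEFT:  [golf, foxtrot, juliet]
Final RIGHT: [alpha, bravo, bravo]
i=0: L=golf, R=alpha=BASE -> take LEFT -> golf
i=1: BASE=echo L=foxtrot R=bravo all differ -> CONFLICT
i=2: BASE=charlie L=juliet R=bravo all differ -> CONFLICT
Conflict count: 2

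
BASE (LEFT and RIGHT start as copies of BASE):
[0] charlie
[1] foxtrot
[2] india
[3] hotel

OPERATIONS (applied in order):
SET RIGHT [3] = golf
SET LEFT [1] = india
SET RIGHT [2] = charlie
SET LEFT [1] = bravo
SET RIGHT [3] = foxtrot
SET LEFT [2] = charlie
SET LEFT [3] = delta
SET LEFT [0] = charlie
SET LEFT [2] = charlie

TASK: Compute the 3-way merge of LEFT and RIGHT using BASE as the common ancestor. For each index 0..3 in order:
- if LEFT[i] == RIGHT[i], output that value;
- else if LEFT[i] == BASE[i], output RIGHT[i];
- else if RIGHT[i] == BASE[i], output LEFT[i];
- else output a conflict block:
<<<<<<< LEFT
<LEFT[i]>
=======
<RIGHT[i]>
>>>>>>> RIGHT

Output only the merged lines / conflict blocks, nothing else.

Final LEFT:  [charlie, bravo, charlie, delta]
Final RIGHT: [charlie, foxtrot, charlie, foxtrot]
i=0: L=charlie R=charlie -> agree -> charlie
i=1: L=bravo, R=foxtrot=BASE -> take LEFT -> bravo
i=2: L=charlie R=charlie -> agree -> charlie
i=3: BASE=hotel L=delta R=foxtrot all differ -> CONFLICT

Answer: charlie
bravo
charlie
<<<<<<< LEFT
delta
=======
foxtrot
>>>>>>> RIGHT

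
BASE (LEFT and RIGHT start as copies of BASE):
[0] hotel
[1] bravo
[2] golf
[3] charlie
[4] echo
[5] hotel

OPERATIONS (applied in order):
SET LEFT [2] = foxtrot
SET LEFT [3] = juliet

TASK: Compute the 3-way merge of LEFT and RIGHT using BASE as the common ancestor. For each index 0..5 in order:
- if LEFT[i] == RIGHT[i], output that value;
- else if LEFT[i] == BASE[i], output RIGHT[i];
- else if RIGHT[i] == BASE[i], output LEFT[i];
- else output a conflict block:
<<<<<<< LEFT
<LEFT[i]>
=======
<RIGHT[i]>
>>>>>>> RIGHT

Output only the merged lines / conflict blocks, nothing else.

Final LEFT:  [hotel, bravo, foxtrot, juliet, echo, hotel]
Final RIGHT: [hotel, bravo, golf, charlie, echo, hotel]
i=0: L=hotel R=hotel -> agree -> hotel
i=1: L=bravo R=bravo -> agree -> bravo
i=2: L=foxtrot, R=golf=BASE -> take LEFT -> foxtrot
i=3: L=juliet, R=charlie=BASE -> take LEFT -> juliet
i=4: L=echo R=echo -> agree -> echo
i=5: L=hotel R=hotel -> agree -> hotel

Answer: hotel
bravo
foxtrot
juliet
echo
hotel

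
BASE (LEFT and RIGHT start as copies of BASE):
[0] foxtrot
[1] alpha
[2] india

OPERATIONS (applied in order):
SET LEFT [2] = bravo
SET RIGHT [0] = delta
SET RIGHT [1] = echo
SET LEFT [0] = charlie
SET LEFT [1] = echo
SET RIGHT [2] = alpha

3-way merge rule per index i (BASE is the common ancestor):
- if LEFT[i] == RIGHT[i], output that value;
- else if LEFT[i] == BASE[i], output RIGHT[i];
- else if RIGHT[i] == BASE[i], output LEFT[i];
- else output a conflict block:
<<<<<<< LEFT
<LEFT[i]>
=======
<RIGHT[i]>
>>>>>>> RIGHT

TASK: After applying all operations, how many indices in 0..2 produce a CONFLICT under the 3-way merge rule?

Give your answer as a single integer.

Final LEFT:  [charlie, echo, bravo]
Final RIGHT: [delta, echo, alpha]
i=0: BASE=foxtrot L=charlie R=delta all differ -> CONFLICT
i=1: L=echo R=echo -> agree -> echo
i=2: BASE=india L=bravo R=alpha all differ -> CONFLICT
Conflict count: 2

Answer: 2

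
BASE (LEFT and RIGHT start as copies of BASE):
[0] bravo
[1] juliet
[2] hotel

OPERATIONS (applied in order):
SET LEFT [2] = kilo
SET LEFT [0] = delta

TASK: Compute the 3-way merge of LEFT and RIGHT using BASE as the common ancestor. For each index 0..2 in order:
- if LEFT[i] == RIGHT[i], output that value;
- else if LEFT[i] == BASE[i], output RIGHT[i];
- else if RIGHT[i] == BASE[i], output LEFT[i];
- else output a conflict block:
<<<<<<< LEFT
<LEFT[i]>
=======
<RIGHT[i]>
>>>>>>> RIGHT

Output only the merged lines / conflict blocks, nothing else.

Answer: delta
juliet
kilo

Derivation:
Final LEFT:  [delta, juliet, kilo]
Final RIGHT: [bravo, juliet, hotel]
i=0: L=delta, R=bravo=BASE -> take LEFT -> delta
i=1: L=juliet R=juliet -> agree -> juliet
i=2: L=kilo, R=hotel=BASE -> take LEFT -> kilo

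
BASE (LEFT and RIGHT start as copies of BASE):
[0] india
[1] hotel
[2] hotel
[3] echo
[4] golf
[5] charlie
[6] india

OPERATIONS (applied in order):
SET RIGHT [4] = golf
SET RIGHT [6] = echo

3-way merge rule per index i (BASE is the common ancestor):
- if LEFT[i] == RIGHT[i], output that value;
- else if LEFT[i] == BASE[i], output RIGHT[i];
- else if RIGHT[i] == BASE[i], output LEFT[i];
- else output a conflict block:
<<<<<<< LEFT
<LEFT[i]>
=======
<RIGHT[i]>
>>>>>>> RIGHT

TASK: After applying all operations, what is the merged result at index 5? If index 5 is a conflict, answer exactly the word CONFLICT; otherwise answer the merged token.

Final LEFT:  [india, hotel, hotel, echo, golf, charlie, india]
Final RIGHT: [india, hotel, hotel, echo, golf, charlie, echo]
i=0: L=india R=india -> agree -> india
i=1: L=hotel R=hotel -> agree -> hotel
i=2: L=hotel R=hotel -> agree -> hotel
i=3: L=echo R=echo -> agree -> echo
i=4: L=golf R=golf -> agree -> golf
i=5: L=charlie R=charlie -> agree -> charlie
i=6: L=india=BASE, R=echo -> take RIGHT -> echo
Index 5 -> charlie

Answer: charlie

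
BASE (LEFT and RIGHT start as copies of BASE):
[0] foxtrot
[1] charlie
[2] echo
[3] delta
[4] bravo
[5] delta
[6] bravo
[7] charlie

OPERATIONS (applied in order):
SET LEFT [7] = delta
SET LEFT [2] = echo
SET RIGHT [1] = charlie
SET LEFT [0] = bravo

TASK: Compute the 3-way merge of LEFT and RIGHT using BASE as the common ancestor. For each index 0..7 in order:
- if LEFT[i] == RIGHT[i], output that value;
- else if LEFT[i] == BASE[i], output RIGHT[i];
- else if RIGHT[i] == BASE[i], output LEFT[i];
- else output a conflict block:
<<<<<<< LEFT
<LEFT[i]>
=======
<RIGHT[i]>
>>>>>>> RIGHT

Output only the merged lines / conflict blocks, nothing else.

Final LEFT:  [bravo, charlie, echo, delta, bravo, delta, bravo, delta]
Final RIGHT: [foxtrot, charlie, echo, delta, bravo, delta, bravo, charlie]
i=0: L=bravo, R=foxtrot=BASE -> take LEFT -> bravo
i=1: L=charlie R=charlie -> agree -> charlie
i=2: L=echo R=echo -> agree -> echo
i=3: L=delta R=delta -> agree -> delta
i=4: L=bravo R=bravo -> agree -> bravo
i=5: L=delta R=delta -> agree -> delta
i=6: L=bravo R=bravo -> agree -> bravo
i=7: L=delta, R=charlie=BASE -> take LEFT -> delta

Answer: bravo
charlie
echo
delta
bravo
delta
bravo
delta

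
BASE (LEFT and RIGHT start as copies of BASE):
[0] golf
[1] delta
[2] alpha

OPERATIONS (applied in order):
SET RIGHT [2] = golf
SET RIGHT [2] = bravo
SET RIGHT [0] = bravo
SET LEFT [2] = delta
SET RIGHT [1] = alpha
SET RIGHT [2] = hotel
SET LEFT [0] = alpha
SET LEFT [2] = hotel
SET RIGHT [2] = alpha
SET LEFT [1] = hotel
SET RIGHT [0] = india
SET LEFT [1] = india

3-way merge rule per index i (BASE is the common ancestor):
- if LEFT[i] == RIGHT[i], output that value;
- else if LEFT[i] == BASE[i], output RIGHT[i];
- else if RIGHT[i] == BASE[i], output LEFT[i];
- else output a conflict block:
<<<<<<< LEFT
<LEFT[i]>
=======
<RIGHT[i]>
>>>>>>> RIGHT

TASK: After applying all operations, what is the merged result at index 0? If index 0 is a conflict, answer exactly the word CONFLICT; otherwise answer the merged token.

Final LEFT:  [alpha, india, hotel]
Final RIGHT: [india, alpha, alpha]
i=0: BASE=golf L=alpha R=india all differ -> CONFLICT
i=1: BASE=delta L=india R=alpha all differ -> CONFLICT
i=2: L=hotel, R=alpha=BASE -> take LEFT -> hotel
Index 0 -> CONFLICT

Answer: CONFLICT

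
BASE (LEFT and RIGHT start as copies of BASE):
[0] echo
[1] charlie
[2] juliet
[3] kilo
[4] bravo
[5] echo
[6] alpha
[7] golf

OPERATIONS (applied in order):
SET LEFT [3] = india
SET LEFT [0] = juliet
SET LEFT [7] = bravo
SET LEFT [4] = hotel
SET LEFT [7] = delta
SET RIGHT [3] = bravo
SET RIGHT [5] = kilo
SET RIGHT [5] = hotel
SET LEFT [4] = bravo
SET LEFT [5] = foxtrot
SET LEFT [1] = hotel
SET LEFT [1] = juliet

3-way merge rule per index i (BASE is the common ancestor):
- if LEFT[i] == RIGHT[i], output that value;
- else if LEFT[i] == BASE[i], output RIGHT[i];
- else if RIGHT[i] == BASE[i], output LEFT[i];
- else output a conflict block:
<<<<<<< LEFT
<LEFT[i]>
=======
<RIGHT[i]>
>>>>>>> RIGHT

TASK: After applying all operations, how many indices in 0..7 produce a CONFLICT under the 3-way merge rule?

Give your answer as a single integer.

Answer: 2

Derivation:
Final LEFT:  [juliet, juliet, juliet, india, bravo, foxtrot, alpha, delta]
Final RIGHT: [echo, charlie, juliet, bravo, bravo, hotel, alpha, golf]
i=0: L=juliet, R=echo=BASE -> take LEFT -> juliet
i=1: L=juliet, R=charlie=BASE -> take LEFT -> juliet
i=2: L=juliet R=juliet -> agree -> juliet
i=3: BASE=kilo L=india R=bravo all differ -> CONFLICT
i=4: L=bravo R=bravo -> agree -> bravo
i=5: BASE=echo L=foxtrot R=hotel all differ -> CONFLICT
i=6: L=alpha R=alpha -> agree -> alpha
i=7: L=delta, R=golf=BASE -> take LEFT -> delta
Conflict count: 2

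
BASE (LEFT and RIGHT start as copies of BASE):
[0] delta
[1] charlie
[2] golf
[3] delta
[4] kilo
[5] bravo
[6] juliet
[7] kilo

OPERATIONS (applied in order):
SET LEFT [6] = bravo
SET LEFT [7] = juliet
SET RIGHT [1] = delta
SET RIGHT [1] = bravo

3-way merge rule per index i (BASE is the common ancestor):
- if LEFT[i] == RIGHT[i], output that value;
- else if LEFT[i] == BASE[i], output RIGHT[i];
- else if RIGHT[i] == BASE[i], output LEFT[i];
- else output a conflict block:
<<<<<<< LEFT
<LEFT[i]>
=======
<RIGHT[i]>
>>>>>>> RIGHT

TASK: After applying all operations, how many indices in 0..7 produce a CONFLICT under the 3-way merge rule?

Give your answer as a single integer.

Final LEFT:  [delta, charlie, golf, delta, kilo, bravo, bravo, juliet]
Final RIGHT: [delta, bravo, golf, delta, kilo, bravo, juliet, kilo]
i=0: L=delta R=delta -> agree -> delta
i=1: L=charlie=BASE, R=bravo -> take RIGHT -> bravo
i=2: L=golf R=golf -> agree -> golf
i=3: L=delta R=delta -> agree -> delta
i=4: L=kilo R=kilo -> agree -> kilo
i=5: L=bravo R=bravo -> agree -> bravo
i=6: L=bravo, R=juliet=BASE -> take LEFT -> bravo
i=7: L=juliet, R=kilo=BASE -> take LEFT -> juliet
Conflict count: 0

Answer: 0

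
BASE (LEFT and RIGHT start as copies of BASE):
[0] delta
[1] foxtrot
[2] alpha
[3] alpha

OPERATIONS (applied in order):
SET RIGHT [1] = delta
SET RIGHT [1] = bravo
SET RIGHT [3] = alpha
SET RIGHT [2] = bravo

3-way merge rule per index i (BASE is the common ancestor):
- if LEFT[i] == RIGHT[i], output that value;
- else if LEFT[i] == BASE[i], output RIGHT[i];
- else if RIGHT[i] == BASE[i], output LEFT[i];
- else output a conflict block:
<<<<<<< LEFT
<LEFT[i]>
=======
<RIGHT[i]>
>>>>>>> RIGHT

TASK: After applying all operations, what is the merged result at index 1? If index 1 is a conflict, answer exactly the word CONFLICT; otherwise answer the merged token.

Final LEFT:  [delta, foxtrot, alpha, alpha]
Final RIGHT: [delta, bravo, bravo, alpha]
i=0: L=delta R=delta -> agree -> delta
i=1: L=foxtrot=BASE, R=bravo -> take RIGHT -> bravo
i=2: L=alpha=BASE, R=bravo -> take RIGHT -> bravo
i=3: L=alpha R=alpha -> agree -> alpha
Index 1 -> bravo

Answer: bravo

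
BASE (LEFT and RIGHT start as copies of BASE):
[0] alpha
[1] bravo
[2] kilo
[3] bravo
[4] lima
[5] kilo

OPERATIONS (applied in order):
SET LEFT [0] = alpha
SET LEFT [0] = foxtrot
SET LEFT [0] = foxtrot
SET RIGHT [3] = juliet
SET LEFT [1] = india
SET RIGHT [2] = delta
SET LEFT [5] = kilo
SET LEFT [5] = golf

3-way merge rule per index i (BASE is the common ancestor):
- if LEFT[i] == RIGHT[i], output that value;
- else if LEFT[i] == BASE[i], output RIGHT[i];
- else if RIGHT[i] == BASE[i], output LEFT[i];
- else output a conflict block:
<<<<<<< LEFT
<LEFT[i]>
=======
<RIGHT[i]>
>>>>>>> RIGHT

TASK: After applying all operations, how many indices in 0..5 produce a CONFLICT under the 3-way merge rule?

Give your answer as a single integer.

Final LEFT:  [foxtrot, india, kilo, bravo, lima, golf]
Final RIGHT: [alpha, bravo, delta, juliet, lima, kilo]
i=0: L=foxtrot, R=alpha=BASE -> take LEFT -> foxtrot
i=1: L=india, R=bravo=BASE -> take LEFT -> india
i=2: L=kilo=BASE, R=delta -> take RIGHT -> delta
i=3: L=bravo=BASE, R=juliet -> take RIGHT -> juliet
i=4: L=lima R=lima -> agree -> lima
i=5: L=golf, R=kilo=BASE -> take LEFT -> golf
Conflict count: 0

Answer: 0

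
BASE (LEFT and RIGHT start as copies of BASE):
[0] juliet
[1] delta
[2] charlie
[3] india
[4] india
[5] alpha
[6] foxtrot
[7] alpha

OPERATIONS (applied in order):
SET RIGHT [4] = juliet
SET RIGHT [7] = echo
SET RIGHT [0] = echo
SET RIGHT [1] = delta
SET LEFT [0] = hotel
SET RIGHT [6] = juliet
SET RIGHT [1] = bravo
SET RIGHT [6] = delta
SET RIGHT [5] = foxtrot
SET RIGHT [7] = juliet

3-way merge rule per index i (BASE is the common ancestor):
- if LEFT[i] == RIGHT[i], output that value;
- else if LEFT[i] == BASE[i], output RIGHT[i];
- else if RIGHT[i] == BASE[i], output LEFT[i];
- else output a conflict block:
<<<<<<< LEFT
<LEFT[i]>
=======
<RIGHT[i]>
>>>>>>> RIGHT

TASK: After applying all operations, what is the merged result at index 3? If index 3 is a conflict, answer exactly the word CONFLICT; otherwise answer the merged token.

Final LEFT:  [hotel, delta, charlie, india, india, alpha, foxtrot, alpha]
Final RIGHT: [echo, bravo, charlie, india, juliet, foxtrot, delta, juliet]
i=0: BASE=juliet L=hotel R=echo all differ -> CONFLICT
i=1: L=delta=BASE, R=bravo -> take RIGHT -> bravo
i=2: L=charlie R=charlie -> agree -> charlie
i=3: L=india R=india -> agree -> india
i=4: L=india=BASE, R=juliet -> take RIGHT -> juliet
i=5: L=alpha=BASE, R=foxtrot -> take RIGHT -> foxtrot
i=6: L=foxtrot=BASE, R=delta -> take RIGHT -> delta
i=7: L=alpha=BASE, R=juliet -> take RIGHT -> juliet
Index 3 -> india

Answer: india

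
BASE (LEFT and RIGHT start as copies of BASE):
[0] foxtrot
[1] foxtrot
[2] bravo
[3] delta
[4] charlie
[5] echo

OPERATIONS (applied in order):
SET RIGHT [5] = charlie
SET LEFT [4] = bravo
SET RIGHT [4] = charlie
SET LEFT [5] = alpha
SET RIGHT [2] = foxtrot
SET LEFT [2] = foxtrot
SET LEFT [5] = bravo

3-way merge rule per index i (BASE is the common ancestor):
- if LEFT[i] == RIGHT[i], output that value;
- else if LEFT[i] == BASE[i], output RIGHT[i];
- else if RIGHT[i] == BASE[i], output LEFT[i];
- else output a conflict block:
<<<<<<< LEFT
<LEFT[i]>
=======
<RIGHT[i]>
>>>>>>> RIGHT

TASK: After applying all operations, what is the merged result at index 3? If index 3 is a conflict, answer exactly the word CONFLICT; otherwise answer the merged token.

Final LEFT:  [foxtrot, foxtrot, foxtrot, delta, bravo, bravo]
Final RIGHT: [foxtrot, foxtrot, foxtrot, delta, charlie, charlie]
i=0: L=foxtrot R=foxtrot -> agree -> foxtrot
i=1: L=foxtrot R=foxtrot -> agree -> foxtrot
i=2: L=foxtrot R=foxtrot -> agree -> foxtrot
i=3: L=delta R=delta -> agree -> delta
i=4: L=bravo, R=charlie=BASE -> take LEFT -> bravo
i=5: BASE=echo L=bravo R=charlie all differ -> CONFLICT
Index 3 -> delta

Answer: delta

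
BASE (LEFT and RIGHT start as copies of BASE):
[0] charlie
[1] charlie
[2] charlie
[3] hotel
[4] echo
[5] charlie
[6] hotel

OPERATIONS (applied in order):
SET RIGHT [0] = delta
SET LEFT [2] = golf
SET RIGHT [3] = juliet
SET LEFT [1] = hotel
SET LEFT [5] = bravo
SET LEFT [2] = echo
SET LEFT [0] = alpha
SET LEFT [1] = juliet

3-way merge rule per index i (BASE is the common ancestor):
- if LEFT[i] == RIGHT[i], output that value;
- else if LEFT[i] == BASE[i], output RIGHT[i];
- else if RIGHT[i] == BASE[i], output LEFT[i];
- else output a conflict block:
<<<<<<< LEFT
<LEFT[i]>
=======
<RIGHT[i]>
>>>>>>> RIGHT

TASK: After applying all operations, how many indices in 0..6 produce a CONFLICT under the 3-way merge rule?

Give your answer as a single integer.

Final LEFT:  [alpha, juliet, echo, hotel, echo, bravo, hotel]
Final RIGHT: [delta, charlie, charlie, juliet, echo, charlie, hotel]
i=0: BASE=charlie L=alpha R=delta all differ -> CONFLICT
i=1: L=juliet, R=charlie=BASE -> take LEFT -> juliet
i=2: L=echo, R=charlie=BASE -> take LEFT -> echo
i=3: L=hotel=BASE, R=juliet -> take RIGHT -> juliet
i=4: L=echo R=echo -> agree -> echo
i=5: L=bravo, R=charlie=BASE -> take LEFT -> bravo
i=6: L=hotel R=hotel -> agree -> hotel
Conflict count: 1

Answer: 1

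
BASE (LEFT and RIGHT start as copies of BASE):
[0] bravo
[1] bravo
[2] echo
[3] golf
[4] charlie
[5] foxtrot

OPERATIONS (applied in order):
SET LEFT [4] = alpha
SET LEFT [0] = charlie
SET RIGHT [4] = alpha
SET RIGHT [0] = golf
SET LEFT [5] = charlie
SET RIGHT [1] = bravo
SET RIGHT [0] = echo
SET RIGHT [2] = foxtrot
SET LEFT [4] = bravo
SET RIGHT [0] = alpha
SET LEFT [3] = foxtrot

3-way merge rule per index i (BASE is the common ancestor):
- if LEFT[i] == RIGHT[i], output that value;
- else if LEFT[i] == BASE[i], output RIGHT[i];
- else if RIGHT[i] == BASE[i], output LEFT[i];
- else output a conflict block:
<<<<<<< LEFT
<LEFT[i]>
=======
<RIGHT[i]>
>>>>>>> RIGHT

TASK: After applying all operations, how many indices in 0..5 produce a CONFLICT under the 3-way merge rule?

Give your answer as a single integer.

Final LEFT:  [charlie, bravo, echo, foxtrot, bravo, charlie]
Final RIGHT: [alpha, bravo, foxtrot, golf, alpha, foxtrot]
i=0: BASE=bravo L=charlie R=alpha all differ -> CONFLICT
i=1: L=bravo R=bravo -> agree -> bravo
i=2: L=echo=BASE, R=foxtrot -> take RIGHT -> foxtrot
i=3: L=foxtrot, R=golf=BASE -> take LEFT -> foxtrot
i=4: BASE=charlie L=bravo R=alpha all differ -> CONFLICT
i=5: L=charlie, R=foxtrot=BASE -> take LEFT -> charlie
Conflict count: 2

Answer: 2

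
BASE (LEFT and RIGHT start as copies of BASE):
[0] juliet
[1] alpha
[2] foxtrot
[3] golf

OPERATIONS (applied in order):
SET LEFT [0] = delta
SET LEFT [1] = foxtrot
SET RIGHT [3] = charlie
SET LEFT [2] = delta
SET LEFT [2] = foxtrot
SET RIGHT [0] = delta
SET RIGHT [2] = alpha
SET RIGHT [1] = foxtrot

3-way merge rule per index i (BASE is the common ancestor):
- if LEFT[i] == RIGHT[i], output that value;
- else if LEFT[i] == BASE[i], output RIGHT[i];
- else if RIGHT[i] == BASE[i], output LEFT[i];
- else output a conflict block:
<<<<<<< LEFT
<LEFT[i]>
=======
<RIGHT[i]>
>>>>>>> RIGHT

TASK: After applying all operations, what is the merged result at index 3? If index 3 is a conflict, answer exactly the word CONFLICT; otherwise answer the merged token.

Answer: charlie

Derivation:
Final LEFT:  [delta, foxtrot, foxtrot, golf]
Final RIGHT: [delta, foxtrot, alpha, charlie]
i=0: L=delta R=delta -> agree -> delta
i=1: L=foxtrot R=foxtrot -> agree -> foxtrot
i=2: L=foxtrot=BASE, R=alpha -> take RIGHT -> alpha
i=3: L=golf=BASE, R=charlie -> take RIGHT -> charlie
Index 3 -> charlie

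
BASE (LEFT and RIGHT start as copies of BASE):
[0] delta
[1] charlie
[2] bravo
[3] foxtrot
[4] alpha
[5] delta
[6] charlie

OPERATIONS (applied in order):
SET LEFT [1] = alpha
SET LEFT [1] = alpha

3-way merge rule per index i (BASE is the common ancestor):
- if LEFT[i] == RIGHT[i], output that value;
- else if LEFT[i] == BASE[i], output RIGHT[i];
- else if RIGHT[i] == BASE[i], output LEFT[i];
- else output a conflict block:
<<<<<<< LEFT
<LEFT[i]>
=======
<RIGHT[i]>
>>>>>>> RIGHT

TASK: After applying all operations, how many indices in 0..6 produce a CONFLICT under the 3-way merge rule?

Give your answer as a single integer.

Final LEFT:  [delta, alpha, bravo, foxtrot, alpha, delta, charlie]
Final RIGHT: [delta, charlie, bravo, foxtrot, alpha, delta, charlie]
i=0: L=delta R=delta -> agree -> delta
i=1: L=alpha, R=charlie=BASE -> take LEFT -> alpha
i=2: L=bravo R=bravo -> agree -> bravo
i=3: L=foxtrot R=foxtrot -> agree -> foxtrot
i=4: L=alpha R=alpha -> agree -> alpha
i=5: L=delta R=delta -> agree -> delta
i=6: L=charlie R=charlie -> agree -> charlie
Conflict count: 0

Answer: 0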